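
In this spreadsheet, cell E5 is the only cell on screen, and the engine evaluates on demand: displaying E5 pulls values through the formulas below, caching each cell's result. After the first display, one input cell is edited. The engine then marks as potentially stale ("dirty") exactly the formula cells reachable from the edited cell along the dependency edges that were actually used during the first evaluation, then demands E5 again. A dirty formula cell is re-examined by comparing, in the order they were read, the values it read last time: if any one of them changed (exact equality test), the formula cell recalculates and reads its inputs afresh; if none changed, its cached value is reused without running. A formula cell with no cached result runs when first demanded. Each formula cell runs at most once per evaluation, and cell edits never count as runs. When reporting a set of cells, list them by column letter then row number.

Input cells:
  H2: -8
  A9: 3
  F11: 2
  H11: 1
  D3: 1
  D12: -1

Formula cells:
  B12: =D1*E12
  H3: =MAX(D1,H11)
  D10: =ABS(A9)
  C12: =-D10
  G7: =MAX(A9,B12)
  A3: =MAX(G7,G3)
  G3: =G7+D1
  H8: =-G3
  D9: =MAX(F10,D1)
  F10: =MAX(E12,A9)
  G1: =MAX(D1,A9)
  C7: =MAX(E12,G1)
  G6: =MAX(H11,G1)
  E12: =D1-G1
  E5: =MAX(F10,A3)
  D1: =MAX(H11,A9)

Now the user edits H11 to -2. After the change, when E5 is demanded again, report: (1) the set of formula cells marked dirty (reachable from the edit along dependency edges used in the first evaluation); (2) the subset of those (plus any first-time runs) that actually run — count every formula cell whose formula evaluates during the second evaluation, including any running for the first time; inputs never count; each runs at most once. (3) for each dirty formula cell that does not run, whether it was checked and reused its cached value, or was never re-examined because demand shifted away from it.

Dirty set: A3, B12, D1, E5, E12, F10, G1, G3, G7.
Run set: D1 (1 run).
Re-examined without running (cache reused): A3, B12, E5, E12, F10, G1, G3, G7.
The important point: D1 recomputes to an identical value, and the output ends up unchanged.

Initial pass — values computed on the first demand:
  D1 = MAX(1, 3) = 3
  G1 = MAX(3, 3) = 3
  E12 = 3 - 3 = 0
  B12 = 3 * 0 = 0
  F10 = MAX(0, 3) = 3
  G7 = MAX(3, 0) = 3
  G3 = 3 + 3 = 6
  A3 = MAX(3, 6) = 6
  E5 = MAX(3, 6) = 6

Second demand — change propagation:
  D1: re-runs because H11 1->-2; new result 3 (unchanged).
  G1: re-examined; everything it read last time is the same (D1 unchanged, A9 unchanged) — cache 3 kept, no run.
  E12: re-examined; everything it read last time is the same (D1 unchanged, G1 unchanged) — cache 0 kept, no run.
  B12: re-examined; everything it read last time is the same (D1 unchanged, E12 unchanged) — cache 0 kept, no run.
  F10: re-examined; everything it read last time is the same (E12 unchanged, A9 unchanged) — cache 3 kept, no run.
  G7: re-examined; everything it read last time is the same (A9 unchanged, B12 unchanged) — cache 3 kept, no run.
  G3: re-examined; everything it read last time is the same (G7 unchanged, D1 unchanged) — cache 6 kept, no run.
  A3: re-examined; everything it read last time is the same (G7 unchanged, G3 unchanged) — cache 6 kept, no run.
  E5: re-examined; everything it read last time is the same (F10 unchanged, A3 unchanged) — cache 6 kept, no run.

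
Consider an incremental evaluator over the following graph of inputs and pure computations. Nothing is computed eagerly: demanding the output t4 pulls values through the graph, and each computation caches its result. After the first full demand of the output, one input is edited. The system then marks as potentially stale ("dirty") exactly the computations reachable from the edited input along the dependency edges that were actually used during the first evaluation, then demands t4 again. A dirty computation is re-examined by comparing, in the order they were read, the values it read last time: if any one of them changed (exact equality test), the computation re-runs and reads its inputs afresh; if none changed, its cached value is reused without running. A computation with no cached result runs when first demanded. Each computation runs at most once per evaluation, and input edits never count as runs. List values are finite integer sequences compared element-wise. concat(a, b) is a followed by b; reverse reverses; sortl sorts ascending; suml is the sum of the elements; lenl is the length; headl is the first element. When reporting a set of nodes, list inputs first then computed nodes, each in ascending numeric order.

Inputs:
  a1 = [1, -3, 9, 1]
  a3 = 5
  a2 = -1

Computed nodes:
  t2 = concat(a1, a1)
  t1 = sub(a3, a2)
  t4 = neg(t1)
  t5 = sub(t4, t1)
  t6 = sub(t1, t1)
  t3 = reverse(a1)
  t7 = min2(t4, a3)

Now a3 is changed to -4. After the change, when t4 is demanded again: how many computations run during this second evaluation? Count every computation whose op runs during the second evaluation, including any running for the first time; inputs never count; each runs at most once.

Initial pass — values computed on the first demand:
  t1 = sub(5, -1) = 6
  t4 = neg(6) = -6

Second demand — change propagation:
  t1: re-runs because a3 5->-4; new result -3.
  t4: re-runs because t1 6->-3; new result 3.

Run set: t1, t4 (2 run).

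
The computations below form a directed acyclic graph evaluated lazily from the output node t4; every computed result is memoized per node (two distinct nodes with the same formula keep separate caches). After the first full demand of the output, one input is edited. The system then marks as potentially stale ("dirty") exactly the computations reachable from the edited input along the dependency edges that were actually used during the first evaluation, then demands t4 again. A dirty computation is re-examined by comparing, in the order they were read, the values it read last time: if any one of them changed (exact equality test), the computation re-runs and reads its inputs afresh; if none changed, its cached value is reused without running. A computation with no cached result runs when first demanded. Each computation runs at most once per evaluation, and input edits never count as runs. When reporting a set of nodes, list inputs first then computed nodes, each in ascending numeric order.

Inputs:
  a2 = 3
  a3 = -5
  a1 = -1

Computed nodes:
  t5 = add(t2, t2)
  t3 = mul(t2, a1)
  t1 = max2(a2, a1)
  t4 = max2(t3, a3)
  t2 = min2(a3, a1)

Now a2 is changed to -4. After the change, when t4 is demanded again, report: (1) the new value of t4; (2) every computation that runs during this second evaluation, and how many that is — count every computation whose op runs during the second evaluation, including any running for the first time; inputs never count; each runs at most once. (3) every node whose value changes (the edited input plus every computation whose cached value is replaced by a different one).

First demand of the output computes:
  t2 = min2(-5, -1) = -5
  t3 = mul(-5, -1) = 5
  t4 = max2(5, -5) = 5

After the edit, cleaning proceeds:
  a2 only reaches undemanded nodes; the second demand re-runs nothing.

Note the shortcut — a2 feeds only undemanded nodes, so no recomputation happens.

Demanding t4 again yields 5.
0 computations run: none.
The nodes whose values change: a2.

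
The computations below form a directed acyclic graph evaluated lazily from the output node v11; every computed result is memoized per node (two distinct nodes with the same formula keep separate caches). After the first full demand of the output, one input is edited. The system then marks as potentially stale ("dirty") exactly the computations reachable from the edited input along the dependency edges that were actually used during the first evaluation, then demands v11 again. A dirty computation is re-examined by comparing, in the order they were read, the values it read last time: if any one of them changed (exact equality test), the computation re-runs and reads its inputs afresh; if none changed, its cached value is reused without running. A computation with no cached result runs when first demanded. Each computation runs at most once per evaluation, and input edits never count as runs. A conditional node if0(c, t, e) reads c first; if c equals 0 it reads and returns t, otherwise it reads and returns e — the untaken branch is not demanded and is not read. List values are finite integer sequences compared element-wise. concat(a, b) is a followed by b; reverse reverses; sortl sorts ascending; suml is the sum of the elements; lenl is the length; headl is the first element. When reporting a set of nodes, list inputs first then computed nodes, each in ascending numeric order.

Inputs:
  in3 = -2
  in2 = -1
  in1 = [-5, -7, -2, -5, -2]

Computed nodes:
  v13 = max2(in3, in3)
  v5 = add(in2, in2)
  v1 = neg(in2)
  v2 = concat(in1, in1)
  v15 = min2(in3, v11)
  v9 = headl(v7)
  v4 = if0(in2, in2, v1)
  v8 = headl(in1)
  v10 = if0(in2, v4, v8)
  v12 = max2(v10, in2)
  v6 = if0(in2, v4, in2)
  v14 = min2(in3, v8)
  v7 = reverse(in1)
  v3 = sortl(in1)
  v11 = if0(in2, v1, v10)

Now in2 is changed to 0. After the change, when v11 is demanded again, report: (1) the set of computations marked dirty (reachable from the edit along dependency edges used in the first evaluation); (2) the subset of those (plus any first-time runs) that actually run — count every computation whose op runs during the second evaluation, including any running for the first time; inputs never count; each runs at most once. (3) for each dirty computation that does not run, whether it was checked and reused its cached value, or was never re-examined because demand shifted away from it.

First demand of the output computes:
  v8 = headl([-5, -7, -2, -5, -2]) = -5
  v10 = if0(in2=-1 -> else branch v8) = -5
  v11 = if0(in2=-1 -> else branch v10) = -5

After the edit, cleaning proceeds:
  v1: had never run; runs now, result 0.
  v10: stays stale; no demand reaches it after the flip.
  v11: a read changed (in2 -1->0) — executes, giving 0.

Note the branch switch — demand abandons v10, which is never re-examined.

The edit dirties: v10, v11.
2 computations run: v1, v11.
Unvisited dirty nodes (no longer demanded): v10.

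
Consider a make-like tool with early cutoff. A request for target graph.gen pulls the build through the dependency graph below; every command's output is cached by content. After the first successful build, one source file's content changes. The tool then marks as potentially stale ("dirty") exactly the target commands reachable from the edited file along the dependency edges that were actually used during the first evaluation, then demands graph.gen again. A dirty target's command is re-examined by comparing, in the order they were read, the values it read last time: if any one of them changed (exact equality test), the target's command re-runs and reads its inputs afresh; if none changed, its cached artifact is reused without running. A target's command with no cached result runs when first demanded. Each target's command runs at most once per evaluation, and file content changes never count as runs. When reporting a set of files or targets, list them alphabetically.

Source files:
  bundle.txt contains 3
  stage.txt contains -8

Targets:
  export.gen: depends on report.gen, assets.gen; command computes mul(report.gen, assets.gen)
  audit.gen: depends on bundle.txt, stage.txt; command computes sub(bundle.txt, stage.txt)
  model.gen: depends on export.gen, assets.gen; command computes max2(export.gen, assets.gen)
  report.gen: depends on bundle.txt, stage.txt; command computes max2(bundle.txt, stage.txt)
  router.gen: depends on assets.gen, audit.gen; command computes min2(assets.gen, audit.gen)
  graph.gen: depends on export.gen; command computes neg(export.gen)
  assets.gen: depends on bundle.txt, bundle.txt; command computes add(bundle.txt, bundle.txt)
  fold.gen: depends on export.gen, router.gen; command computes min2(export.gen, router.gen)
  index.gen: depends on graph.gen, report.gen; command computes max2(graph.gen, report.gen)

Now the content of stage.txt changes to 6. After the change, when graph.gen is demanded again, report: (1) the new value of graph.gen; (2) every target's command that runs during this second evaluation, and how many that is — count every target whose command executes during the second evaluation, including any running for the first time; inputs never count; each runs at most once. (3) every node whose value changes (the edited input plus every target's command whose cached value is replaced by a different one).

First demand of the output computes:
  assets.gen = add(3, 3) = 6
  report.gen = max2(3, -8) = 3
  export.gen = mul(3, 6) = 18
  graph.gen = neg(18) = -18

After the edit, cleaning proceeds:
  report.gen: a read changed (stage.txt -8->6) — executes, giving 6.
  export.gen: a read changed (report.gen 3->6) — executes, giving 36.
  graph.gen: a read changed (export.gen 18->36) — executes, giving -36.

Demanding graph.gen again yields -36.
3 target commands run: export.gen, graph.gen, report.gen.
The nodes whose values change: export.gen, graph.gen, report.gen, stage.txt.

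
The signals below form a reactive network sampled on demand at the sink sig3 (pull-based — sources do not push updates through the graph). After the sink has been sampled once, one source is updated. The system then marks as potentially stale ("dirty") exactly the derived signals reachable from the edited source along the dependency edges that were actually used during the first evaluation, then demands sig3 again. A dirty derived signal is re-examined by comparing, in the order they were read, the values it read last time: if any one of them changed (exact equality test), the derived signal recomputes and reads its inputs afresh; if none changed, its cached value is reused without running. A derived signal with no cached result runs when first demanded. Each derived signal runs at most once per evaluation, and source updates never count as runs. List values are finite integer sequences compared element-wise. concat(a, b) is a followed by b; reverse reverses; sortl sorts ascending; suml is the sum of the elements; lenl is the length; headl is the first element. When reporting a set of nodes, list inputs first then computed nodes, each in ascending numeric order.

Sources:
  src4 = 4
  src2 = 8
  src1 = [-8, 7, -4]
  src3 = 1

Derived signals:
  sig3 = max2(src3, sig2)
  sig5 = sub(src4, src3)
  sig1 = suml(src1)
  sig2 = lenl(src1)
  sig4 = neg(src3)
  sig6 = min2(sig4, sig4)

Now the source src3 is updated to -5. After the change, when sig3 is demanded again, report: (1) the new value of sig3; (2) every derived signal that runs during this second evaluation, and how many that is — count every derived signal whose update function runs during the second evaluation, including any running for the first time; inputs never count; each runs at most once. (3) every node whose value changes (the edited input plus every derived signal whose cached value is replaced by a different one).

Initial pass — values computed on the first demand:
  sig2 = lenl([-8, 7, -4]) = 3
  sig3 = max2(1, 3) = 3

Second demand — change propagation:
  sig3: re-runs because src3 1->-5; new result 3 (unchanged).

sig3 now evaluates to 3.
Run set: sig3 (1 run).
Changed values: src3.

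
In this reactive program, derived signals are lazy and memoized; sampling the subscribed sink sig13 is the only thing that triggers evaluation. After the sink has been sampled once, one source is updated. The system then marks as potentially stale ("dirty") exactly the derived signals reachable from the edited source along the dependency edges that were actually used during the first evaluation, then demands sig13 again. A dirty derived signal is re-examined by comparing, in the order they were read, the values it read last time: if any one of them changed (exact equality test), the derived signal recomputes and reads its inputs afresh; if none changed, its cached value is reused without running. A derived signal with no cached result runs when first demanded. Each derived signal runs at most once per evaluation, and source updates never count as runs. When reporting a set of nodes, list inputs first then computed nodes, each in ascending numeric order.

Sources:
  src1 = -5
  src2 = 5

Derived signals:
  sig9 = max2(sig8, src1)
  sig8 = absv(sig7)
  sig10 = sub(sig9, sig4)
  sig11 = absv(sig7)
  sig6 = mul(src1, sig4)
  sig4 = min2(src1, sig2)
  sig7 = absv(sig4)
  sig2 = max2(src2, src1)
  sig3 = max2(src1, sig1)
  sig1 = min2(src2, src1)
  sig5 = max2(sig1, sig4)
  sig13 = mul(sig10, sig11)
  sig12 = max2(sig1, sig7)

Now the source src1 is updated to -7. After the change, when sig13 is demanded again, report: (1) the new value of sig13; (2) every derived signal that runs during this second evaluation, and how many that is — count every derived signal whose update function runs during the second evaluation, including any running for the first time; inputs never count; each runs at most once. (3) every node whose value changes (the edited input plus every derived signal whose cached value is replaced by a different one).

Demanding sig13 again yields 98.
8 derived signals run: sig2, sig4, sig7, sig8, sig9, sig10, sig11, sig13.
The nodes whose values change: src1, sig4, sig7, sig8, sig9, sig10, sig11, sig13.

First demand of the output computes:
  sig2 = max2(5, -5) = 5
  sig4 = min2(-5, 5) = -5
  sig7 = absv(-5) = 5
  sig8 = absv(5) = 5
  sig9 = max2(5, -5) = 5
  sig10 = sub(5, -5) = 10
  sig11 = absv(5) = 5
  sig13 = mul(10, 5) = 50

After the edit, cleaning proceeds:
  sig2: a read changed (src1 -5->-7) — executes, giving 5 — identical to its old value.
  sig4: a read changed (src1 -5->-7) — executes, giving -7.
  sig7: a read changed (sig4 -5->-7) — executes, giving 7.
  sig8: a read changed (sig7 5->7) — executes, giving 7.
  sig9: a read changed (sig8 5->7; src1 -5->-7) — executes, giving 7.
  sig10: a read changed (sig9 5->7; sig4 -5->-7) — executes, giving 14.
  sig11: a read changed (sig7 5->7) — executes, giving 7.
  sig13: a read changed (sig10 10->14; sig11 5->7) — executes, giving 98.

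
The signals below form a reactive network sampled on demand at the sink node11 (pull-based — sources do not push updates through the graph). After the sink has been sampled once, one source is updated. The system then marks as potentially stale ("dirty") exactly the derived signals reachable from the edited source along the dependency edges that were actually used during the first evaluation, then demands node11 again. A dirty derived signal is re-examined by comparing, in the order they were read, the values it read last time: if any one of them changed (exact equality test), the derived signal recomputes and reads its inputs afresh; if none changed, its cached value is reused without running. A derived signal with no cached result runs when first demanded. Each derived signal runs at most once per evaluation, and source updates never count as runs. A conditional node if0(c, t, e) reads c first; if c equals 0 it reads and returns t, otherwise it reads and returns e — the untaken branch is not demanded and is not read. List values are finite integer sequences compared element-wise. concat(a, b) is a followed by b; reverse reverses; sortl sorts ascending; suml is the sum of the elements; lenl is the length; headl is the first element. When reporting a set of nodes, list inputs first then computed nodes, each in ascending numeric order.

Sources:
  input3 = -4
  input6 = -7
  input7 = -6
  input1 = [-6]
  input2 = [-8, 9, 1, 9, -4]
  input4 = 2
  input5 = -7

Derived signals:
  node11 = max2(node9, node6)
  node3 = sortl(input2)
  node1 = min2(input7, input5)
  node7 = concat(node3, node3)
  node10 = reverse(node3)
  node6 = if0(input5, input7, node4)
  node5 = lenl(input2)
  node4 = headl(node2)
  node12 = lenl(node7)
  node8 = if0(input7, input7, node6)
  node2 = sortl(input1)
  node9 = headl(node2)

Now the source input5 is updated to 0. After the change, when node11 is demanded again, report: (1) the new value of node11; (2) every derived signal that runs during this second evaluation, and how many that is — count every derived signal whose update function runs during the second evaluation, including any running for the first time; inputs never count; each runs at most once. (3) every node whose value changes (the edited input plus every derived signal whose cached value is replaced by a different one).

Initial pass — values computed on the first demand:
  node2 = sortl([-6]) = [-6]
  node4 = headl([-6]) = -6
  node6 = if0(input5=-7 -> else branch node4) = -6
  node9 = headl([-6]) = -6
  node11 = max2(-6, -6) = -6

Second demand — change propagation:
  node6: re-runs because input5 -7->0; new result -6 (unchanged).
  node11: re-examined; everything it read last time is the same (node9 unchanged, node6 unchanged) — cache -6 kept, no run.

The important point: node6 recomputes to an identical value, and the output ends up unchanged.

node11 now evaluates to -6.
Run set: node6 (1 run).
Changed values: input5.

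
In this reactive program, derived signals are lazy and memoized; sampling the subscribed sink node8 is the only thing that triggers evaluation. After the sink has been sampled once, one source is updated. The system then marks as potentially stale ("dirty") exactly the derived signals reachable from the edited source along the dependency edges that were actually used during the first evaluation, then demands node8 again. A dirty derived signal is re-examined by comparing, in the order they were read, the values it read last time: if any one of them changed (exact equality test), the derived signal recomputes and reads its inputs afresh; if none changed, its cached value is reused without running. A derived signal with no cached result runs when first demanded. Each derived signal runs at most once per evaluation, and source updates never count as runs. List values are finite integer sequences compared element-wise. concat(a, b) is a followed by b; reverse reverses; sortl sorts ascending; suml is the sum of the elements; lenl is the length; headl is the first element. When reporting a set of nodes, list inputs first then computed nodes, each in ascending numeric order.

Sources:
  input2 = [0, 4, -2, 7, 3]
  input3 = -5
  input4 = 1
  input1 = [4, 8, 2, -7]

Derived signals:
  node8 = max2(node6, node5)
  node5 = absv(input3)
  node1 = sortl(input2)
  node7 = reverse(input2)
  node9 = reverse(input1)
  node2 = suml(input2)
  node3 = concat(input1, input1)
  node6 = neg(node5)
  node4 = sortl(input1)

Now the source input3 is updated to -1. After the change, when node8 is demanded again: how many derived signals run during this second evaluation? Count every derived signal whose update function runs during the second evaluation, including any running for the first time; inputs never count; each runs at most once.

3 derived signals run: node5, node6, node8.

First demand of the output computes:
  node5 = absv(-5) = 5
  node6 = neg(5) = -5
  node8 = max2(-5, 5) = 5

After the edit, cleaning proceeds:
  node5: a read changed (input3 -5->-1) — executes, giving 1.
  node6: a read changed (node5 5->1) — executes, giving -1.
  node8: a read changed (node6 -5->-1; node5 5->1) — executes, giving 1.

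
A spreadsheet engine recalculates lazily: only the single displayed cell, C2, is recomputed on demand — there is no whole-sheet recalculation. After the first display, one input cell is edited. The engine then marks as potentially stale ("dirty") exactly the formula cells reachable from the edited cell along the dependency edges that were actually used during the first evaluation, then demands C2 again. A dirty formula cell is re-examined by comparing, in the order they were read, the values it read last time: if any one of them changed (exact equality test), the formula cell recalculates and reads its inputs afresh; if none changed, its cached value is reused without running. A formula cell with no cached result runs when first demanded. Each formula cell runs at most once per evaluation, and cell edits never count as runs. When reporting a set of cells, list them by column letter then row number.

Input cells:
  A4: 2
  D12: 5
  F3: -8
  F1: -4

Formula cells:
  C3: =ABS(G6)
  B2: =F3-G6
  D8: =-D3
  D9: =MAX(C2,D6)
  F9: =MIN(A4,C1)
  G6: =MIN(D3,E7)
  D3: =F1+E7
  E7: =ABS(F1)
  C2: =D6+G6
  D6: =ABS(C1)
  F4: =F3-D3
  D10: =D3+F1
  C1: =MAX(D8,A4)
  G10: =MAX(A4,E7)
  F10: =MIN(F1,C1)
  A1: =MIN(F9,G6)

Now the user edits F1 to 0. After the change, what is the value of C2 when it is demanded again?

First evaluation (everything demanded from the output):
  E7 = ABS(-4) = 4
  D3 = -4 + 4 = 0
  D8 = -(0) = 0
  C1 = MAX(0, 2) = 2
  D6 = ABS(2) = 2
  G6 = MIN(0, 4) = 0
  C2 = 2 + 0 = 2

Propagation after the edit:
  E7: runs — F1 -4->0; result 0.
  D3: runs — F1 -4->0; E7 4->0; result 0 (same value as before).
  D8: checked — values it read are unchanged (D3 unchanged); reused cached 0 without running.
  C1: checked — values it read are unchanged (D8 unchanged, A4 unchanged); reused cached 2 without running.
  D6: checked — values it read are unchanged (C1 unchanged); reused cached 2 without running.
  G6: runs — E7 4->0; result 0 (same value as before).
  C2: checked — values it read are unchanged (D6 unchanged, G6 unchanged); reused cached 2 without running.

Key observation: the cutoff stops propagation at D8 — its inputs' values are unchanged, so it reuses its cache.

New value of C2: 2.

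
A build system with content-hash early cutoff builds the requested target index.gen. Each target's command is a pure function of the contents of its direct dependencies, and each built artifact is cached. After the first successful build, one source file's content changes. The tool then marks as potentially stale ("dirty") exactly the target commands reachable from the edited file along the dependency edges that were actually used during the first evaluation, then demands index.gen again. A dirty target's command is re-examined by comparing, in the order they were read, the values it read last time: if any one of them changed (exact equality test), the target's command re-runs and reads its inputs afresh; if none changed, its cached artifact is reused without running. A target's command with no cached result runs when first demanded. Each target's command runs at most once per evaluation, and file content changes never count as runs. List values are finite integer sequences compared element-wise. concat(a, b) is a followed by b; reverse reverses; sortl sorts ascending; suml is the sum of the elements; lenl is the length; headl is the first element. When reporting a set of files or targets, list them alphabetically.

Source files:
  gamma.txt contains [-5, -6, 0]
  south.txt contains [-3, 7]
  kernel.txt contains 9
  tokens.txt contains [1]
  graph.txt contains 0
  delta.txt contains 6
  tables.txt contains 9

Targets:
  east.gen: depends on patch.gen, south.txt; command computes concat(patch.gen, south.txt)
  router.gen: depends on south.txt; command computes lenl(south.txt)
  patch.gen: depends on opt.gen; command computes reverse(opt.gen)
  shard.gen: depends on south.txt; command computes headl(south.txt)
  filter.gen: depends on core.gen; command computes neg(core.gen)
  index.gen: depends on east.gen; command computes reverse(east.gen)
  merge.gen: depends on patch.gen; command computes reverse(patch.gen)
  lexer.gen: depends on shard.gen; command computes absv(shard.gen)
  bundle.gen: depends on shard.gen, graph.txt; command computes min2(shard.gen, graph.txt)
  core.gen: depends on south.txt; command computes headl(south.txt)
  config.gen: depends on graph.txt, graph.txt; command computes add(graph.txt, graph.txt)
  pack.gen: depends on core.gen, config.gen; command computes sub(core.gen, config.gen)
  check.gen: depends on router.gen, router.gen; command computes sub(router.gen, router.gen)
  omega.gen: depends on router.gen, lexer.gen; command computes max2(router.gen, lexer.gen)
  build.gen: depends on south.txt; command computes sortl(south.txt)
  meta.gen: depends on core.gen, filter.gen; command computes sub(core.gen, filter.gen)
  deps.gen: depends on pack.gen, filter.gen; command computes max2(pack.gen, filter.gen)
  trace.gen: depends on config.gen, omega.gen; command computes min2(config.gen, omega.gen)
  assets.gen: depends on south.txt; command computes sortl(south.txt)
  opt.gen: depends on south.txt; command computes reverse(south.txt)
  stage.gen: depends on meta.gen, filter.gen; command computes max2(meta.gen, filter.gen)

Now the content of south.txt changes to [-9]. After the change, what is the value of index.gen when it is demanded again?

First evaluation (everything demanded from the output):
  opt.gen = reverse([-3, 7]) = [7, -3]
  patch.gen = reverse([7, -3]) = [-3, 7]
  east.gen = concat([-3, 7], [-3, 7]) = [-3, 7, -3, 7]
  index.gen = reverse([-3, 7, -3, 7]) = [7, -3, 7, -3]

Propagation after the edit:
  opt.gen: runs — south.txt [-3, 7]->[-9]; result [-9].
  patch.gen: runs — opt.gen [7, -3]->[-9]; result [-9].
  east.gen: runs — patch.gen [-3, 7]->[-9]; south.txt [-3, 7]->[-9]; result [-9, -9].
  index.gen: runs — east.gen [-3, 7, -3, 7]->[-9, -9]; result [-9, -9].

New value of index.gen: [-9, -9].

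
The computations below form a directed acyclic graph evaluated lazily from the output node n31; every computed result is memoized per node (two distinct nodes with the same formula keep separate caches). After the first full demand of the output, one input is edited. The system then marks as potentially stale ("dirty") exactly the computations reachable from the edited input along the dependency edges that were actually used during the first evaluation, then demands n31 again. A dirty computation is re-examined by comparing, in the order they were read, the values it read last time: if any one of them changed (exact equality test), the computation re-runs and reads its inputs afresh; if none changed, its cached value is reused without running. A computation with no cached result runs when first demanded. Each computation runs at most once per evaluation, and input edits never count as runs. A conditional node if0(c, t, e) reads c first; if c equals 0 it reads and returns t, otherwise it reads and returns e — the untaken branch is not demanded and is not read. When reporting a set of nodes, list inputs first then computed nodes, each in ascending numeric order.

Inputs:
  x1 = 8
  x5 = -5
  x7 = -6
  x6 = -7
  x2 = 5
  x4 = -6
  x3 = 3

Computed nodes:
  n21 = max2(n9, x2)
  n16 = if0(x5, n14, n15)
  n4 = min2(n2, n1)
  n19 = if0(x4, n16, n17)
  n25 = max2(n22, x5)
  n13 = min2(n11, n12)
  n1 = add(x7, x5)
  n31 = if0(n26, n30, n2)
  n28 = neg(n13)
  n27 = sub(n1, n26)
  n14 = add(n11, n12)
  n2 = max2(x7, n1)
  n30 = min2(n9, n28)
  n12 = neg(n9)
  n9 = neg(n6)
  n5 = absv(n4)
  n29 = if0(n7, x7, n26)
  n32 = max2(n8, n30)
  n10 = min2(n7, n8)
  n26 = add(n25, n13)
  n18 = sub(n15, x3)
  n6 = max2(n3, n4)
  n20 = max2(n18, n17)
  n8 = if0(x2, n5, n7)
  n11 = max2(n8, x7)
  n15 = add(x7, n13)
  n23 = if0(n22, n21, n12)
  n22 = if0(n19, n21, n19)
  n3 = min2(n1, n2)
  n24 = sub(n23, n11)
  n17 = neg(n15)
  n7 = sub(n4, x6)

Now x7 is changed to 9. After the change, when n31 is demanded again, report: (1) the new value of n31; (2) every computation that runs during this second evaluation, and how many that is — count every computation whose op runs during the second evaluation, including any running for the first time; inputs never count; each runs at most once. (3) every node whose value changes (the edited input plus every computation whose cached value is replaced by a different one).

First demand of the output computes:
  n1 = add(-6, -5) = -11
  n2 = max2(-6, -11) = -6
  n3 = min2(-11, -6) = -11
  n4 = min2(-6, -11) = -11
  n6 = max2(-11, -11) = -11
  n7 = sub(-11, -7) = -4
  n8 = if0(x2=5 -> else branch n7) = -4
  n9 = neg(-11) = 11
  n11 = max2(-4, -6) = -4
  n12 = neg(11) = -11
  n13 = min2(-4, -11) = -11
  n15 = add(-6, -11) = -17
  n17 = neg(-17) = 17
  n19 = if0(x4=-6 -> else branch n17) = 17
  n22 = if0(n19=17 -> else branch n19) = 17
  n25 = max2(17, -5) = 17
  n26 = add(17, -11) = 6
  n31 = if0(n26=6 -> else branch n2) = -6

After the edit, cleaning proceeds:
  n1: a read changed (x7 -6->9) — executes, giving 4.
  n2: a read changed (x7 -6->9; n1 -11->4) — executes, giving 9.
  n3: a read changed (n1 -11->4; n2 -6->9) — executes, giving 4.
  n4: a read changed (n2 -6->9; n1 -11->4) — executes, giving 4.
  n6: a read changed (n3 -11->4; n4 -11->4) — executes, giving 4.
  n7: a read changed (n4 -11->4) — executes, giving 11.
  n8: a read changed (n7 -4->11) — executes, giving 11.
  n9: a read changed (n6 -11->4) — executes, giving -4.
  n11: a read changed (n8 -4->11; x7 -6->9) — executes, giving 11.
  n12: a read changed (n9 11->-4) — executes, giving 4.
  n13: a read changed (n11 -4->11; n12 -11->4) — executes, giving 4.
  n15: a read changed (x7 -6->9; n13 -11->4) — executes, giving 13.
  n17: a read changed (n15 -17->13) — executes, giving -13.
  n19: a read changed (n17 17->-13) — executes, giving -13.
  n22: a read changed (n19 17->-13; n19 17->-13) — executes, giving -13.
  n25: a read changed (n22 17->-13) — executes, giving -5.
  n26: a read changed (n25 17->-5; n13 -11->4) — executes, giving -1.
  n31: a read changed (n26 6->-1; n2 -6->9) — executes, giving 9.

Demanding n31 again yields 9.
18 computations run: n1, n2, n3, n4, n6, n7, n8, n9, n11, n12, n13, n15, n17, n19, n22, n25, n26, n31.
The nodes whose values change: x7, n1, n2, n3, n4, n6, n7, n8, n9, n11, n12, n13, n15, n17, n19, n22, n25, n26, n31.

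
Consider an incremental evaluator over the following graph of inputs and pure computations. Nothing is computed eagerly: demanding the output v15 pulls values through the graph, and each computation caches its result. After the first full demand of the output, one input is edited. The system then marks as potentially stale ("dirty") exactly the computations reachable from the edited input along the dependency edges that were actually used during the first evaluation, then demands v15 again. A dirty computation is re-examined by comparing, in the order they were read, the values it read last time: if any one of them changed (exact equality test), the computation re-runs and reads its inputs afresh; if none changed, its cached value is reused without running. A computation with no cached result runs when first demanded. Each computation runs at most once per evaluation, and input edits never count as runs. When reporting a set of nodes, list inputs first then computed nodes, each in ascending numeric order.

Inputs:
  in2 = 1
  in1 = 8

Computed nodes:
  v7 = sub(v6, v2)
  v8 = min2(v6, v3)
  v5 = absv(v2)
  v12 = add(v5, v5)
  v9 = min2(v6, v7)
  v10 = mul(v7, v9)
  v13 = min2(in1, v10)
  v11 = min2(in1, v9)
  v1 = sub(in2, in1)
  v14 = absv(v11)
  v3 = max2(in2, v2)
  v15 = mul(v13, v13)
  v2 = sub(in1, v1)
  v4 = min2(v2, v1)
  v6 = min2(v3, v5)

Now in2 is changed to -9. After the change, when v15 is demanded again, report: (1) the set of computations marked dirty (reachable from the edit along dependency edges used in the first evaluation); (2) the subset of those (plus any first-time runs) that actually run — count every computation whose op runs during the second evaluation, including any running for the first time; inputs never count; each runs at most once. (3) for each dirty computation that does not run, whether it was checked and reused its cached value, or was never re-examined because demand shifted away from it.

Initial pass — values computed on the first demand:
  v1 = sub(1, 8) = -7
  v2 = sub(8, -7) = 15
  v3 = max2(1, 15) = 15
  v5 = absv(15) = 15
  v6 = min2(15, 15) = 15
  v7 = sub(15, 15) = 0
  v9 = min2(15, 0) = 0
  v10 = mul(0, 0) = 0
  v13 = min2(8, 0) = 0
  v15 = mul(0, 0) = 0

Second demand — change propagation:
  v1: re-runs because in2 1->-9; new result -17.
  v2: re-runs because v1 -7->-17; new result 25.
  v3: re-runs because in2 1->-9; v2 15->25; new result 25.
  v5: re-runs because v2 15->25; new result 25.
  v6: re-runs because v3 15->25; v5 15->25; new result 25.
  v7: re-runs because v6 15->25; v2 15->25; new result 0 (unchanged).
  v9: re-runs because v6 15->25; new result 0 (unchanged).
  v10: re-examined; everything it read last time is the same (v7 unchanged, v9 unchanged) — cache 0 kept, no run.
  v13: re-examined; everything it read last time is the same (in1 unchanged, v10 unchanged) — cache 0 kept, no run.
  v15: re-examined; everything it read last time is the same (v13 unchanged, v13 unchanged) — cache 0 kept, no run.

The important point: at v10 every value read last time is unchanged, so the dirty flag clears without a run.

Dirty set: v1, v2, v3, v5, v6, v7, v9, v10, v13, v15.
Run set: v1, v2, v3, v5, v6, v7, v9 (7 run).
Re-examined without running (cache reused): v10, v13, v15.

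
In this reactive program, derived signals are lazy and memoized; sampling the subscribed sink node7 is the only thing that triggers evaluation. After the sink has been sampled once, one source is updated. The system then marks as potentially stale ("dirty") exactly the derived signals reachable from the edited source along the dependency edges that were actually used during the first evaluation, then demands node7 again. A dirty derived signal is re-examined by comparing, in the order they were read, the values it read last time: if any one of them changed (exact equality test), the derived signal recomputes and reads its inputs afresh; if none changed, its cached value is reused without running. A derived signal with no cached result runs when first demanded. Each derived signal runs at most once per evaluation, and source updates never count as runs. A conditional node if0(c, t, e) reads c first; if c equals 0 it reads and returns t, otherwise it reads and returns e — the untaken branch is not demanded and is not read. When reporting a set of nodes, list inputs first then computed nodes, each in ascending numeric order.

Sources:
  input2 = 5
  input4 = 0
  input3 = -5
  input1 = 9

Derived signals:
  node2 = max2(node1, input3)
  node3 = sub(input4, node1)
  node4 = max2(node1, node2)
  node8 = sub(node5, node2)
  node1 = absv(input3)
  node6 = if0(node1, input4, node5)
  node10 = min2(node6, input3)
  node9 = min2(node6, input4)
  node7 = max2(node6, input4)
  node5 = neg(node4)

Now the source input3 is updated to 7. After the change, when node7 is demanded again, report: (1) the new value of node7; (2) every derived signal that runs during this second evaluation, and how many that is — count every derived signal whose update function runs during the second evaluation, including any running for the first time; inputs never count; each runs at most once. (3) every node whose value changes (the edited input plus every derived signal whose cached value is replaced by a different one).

First demand of the output computes:
  node1 = absv(-5) = 5
  node2 = max2(5, -5) = 5
  node4 = max2(5, 5) = 5
  node5 = neg(5) = -5
  node6 = if0(node1=5 -> else branch node5) = -5
  node7 = max2(-5, 0) = 0

After the edit, cleaning proceeds:
  node1: a read changed (input3 -5->7) — executes, giving 7.
  node2: a read changed (node1 5->7; input3 -5->7) — executes, giving 7.
  node4: a read changed (node1 5->7; node2 5->7) — executes, giving 7.
  node5: a read changed (node4 5->7) — executes, giving -7.
  node6: a read changed (node1 5->7; node5 -5->-7) — executes, giving -7.
  node7: a read changed (node6 -5->-7) — executes, giving 0 — identical to its old value.

Demanding node7 again yields 0.
6 derived signals run: node1, node2, node4, node5, node6, node7.
The nodes whose values change: input3, node1, node2, node4, node5, node6.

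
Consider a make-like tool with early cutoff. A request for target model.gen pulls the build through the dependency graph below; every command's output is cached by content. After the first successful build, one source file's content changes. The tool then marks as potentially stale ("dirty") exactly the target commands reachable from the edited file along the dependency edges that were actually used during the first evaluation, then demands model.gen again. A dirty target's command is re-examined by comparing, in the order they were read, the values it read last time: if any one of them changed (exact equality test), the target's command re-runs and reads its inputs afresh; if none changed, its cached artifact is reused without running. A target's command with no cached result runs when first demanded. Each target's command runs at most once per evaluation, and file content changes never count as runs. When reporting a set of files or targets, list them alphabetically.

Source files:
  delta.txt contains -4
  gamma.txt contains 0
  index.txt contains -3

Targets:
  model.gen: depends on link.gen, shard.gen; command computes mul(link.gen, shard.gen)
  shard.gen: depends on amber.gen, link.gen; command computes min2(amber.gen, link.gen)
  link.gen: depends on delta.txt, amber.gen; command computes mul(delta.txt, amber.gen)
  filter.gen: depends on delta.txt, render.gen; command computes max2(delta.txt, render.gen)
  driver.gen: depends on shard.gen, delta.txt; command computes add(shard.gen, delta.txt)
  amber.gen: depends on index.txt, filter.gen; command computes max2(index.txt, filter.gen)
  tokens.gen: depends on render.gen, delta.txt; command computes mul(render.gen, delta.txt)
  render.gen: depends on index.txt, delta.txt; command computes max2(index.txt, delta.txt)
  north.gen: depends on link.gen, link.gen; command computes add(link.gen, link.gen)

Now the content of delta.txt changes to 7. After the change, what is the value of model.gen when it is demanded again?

First demand of the output computes:
  render.gen = max2(-3, -4) = -3
  filter.gen = max2(-4, -3) = -3
  amber.gen = max2(-3, -3) = -3
  link.gen = mul(-4, -3) = 12
  shard.gen = min2(-3, 12) = -3
  model.gen = mul(12, -3) = -36

After the edit, cleaning proceeds:
  render.gen: a read changed (delta.txt -4->7) — executes, giving 7.
  filter.gen: a read changed (delta.txt -4->7; render.gen -3->7) — executes, giving 7.
  amber.gen: a read changed (filter.gen -3->7) — executes, giving 7.
  link.gen: a read changed (delta.txt -4->7; amber.gen -3->7) — executes, giving 49.
  shard.gen: a read changed (amber.gen -3->7; link.gen 12->49) — executes, giving 7.
  model.gen: a read changed (link.gen 12->49; shard.gen -3->7) — executes, giving 343.

Demanding model.gen again yields 343.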